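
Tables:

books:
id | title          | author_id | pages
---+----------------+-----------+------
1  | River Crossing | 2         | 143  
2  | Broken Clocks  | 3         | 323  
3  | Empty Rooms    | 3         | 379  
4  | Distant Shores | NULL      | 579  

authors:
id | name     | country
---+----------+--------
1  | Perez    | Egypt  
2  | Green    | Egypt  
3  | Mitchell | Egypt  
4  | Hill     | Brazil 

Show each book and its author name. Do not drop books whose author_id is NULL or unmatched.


LEFT JOIN keeps every row from books (the left table); where author_id has no match in authors, the author columns become NULL. Walk through each book:
  - book 1 (River Crossing): author_id=2 -> matches Green
  - book 2 (Broken Clocks): author_id=3 -> matches Mitchell
  - book 3 (Empty Rooms): author_id=3 -> matches Mitchell
  - book 4 (Distant Shores): author_id=NULL, no match -> kept with NULL
All 4 rows appear; 1 has NULL author.

SQL:
SELECT a.title, b.name AS author
FROM books a
LEFT JOIN authors b ON a.author_id = b.id

Result:
title          | author  
---------------+---------
River Crossing | Green   
Broken Clocks  | Mitchell
Empty Rooms    | Mitchell
Distant Shores | NULL    


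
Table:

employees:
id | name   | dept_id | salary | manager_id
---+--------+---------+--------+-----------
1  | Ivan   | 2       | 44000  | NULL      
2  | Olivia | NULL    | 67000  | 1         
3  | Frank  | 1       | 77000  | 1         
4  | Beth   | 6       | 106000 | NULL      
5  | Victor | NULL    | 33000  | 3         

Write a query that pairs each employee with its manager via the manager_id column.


This is a self-join: employees is joined to a second copy of itself, matching each row's manager_id to another row's id. Use LEFT JOIN so rows with manager_id=NULL are kept.
  - employee 1 (Ivan): manager_id=NULL -> NULL
  - employee 2 (Olivia): manager_id=1 -> Ivan
  - employee 3 (Frank): manager_id=1 -> Ivan
  - employee 4 (Beth): manager_id=NULL -> NULL
  - employee 5 (Victor): manager_id=3 -> Frank

SQL:
SELECT a.name AS item, b.name AS manager
FROM employees a
LEFT JOIN employees b ON a.manager_id = b.id

Result:
item   | manager
-------+--------
Ivan   | NULL   
Olivia | Ivan   
Frank  | Ivan   
Beth   | NULL   
Victor | Frank  


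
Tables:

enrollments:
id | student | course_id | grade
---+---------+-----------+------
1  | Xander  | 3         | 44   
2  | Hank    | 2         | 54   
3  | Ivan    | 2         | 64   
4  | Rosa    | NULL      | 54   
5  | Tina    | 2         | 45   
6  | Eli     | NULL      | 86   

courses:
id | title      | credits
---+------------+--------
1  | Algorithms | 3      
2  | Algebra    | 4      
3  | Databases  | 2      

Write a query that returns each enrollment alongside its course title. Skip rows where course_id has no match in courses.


INNER JOIN keeps only enrollments rows whose course_id matches an id in courses. Walk through each enrollment:
  - enrollment 1 (Xander): course_id=3 -> matches Databases
  - enrollment 2 (Hank): course_id=2 -> matches Algebra
  - enrollment 3 (Ivan): course_id=2 -> matches Algebra
  - enrollment 4 (Rosa): course_id=NULL, no match -> dropped
  - enrollment 5 (Tina): course_id=2 -> matches Algebra
  - enrollment 6 (Eli): course_id=NULL, no match -> dropped
So 2 of 6 rows are dropped.

SQL:
SELECT a.student, b.title AS course
FROM enrollments a
INNER JOIN courses b ON a.course_id = b.id

Result:
student | course   
--------+----------
Xander  | Databases
Hank    | Algebra  
Ivan    | Algebra  
Tina    | Algebra  


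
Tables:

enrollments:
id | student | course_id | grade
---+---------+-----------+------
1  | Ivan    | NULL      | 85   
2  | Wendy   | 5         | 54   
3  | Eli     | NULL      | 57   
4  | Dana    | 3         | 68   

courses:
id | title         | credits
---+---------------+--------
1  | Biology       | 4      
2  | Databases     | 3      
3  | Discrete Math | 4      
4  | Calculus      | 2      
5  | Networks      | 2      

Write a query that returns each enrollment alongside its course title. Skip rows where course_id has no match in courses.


INNER JOIN keeps only enrollments rows whose course_id matches an id in courses. Walk through each enrollment:
  - enrollment 1 (Ivan): course_id=NULL, no match -> dropped
  - enrollment 2 (Wendy): course_id=5 -> matches Networks
  - enrollment 3 (Eli): course_id=NULL, no match -> dropped
  - enrollment 4 (Dana): course_id=3 -> matches Discrete Math
So 2 of 4 rows are dropped.

SQL:
SELECT a.student, b.title AS course
FROM enrollments a
INNER JOIN courses b ON a.course_id = b.id

Result:
student | course       
--------+--------------
Wendy   | Networks     
Dana    | Discrete Math


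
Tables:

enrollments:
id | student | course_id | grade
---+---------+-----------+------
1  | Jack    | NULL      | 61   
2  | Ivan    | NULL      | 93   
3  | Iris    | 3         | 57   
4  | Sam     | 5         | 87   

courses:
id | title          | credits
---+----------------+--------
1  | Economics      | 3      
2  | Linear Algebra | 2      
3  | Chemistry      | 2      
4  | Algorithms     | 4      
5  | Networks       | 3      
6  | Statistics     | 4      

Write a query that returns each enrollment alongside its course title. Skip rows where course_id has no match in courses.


INNER JOIN keeps only enrollments rows whose course_id matches an id in courses. Walk through each enrollment:
  - enrollment 1 (Jack): course_id=NULL, no match -> dropped
  - enrollment 2 (Ivan): course_id=NULL, no match -> dropped
  - enrollment 3 (Iris): course_id=3 -> matches Chemistry
  - enrollment 4 (Sam): course_id=5 -> matches Networks
So 2 of 4 rows are dropped.

SQL:
SELECT a.student, b.title AS course
FROM enrollments a
INNER JOIN courses b ON a.course_id = b.id

Result:
student | course   
--------+----------
Iris    | Chemistry
Sam     | Networks 


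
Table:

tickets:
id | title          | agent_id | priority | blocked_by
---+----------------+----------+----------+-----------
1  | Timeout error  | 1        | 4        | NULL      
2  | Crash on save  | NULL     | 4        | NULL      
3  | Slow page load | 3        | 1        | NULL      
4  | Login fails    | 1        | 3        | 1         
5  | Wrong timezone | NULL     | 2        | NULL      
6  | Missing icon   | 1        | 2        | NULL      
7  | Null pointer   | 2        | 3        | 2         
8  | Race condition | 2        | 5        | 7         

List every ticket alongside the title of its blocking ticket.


This is a self-join: tickets is joined to a second copy of itself, matching each row's blocked_by to another row's id. Use LEFT JOIN so rows with blocked_by=NULL are kept.
  - ticket 1 (Timeout error): blocked_by=NULL -> NULL
  - ticket 2 (Crash on save): blocked_by=NULL -> NULL
  - ticket 3 (Slow page load): blocked_by=NULL -> NULL
  - ticket 4 (Login fails): blocked_by=1 -> Timeout error
  - ticket 5 (Wrong timezone): blocked_by=NULL -> NULL
  - ticket 6 (Missing icon): blocked_by=NULL -> NULL
  - ticket 7 (Null pointer): blocked_by=2 -> Crash on save
  - ticket 8 (Race condition): blocked_by=7 -> Null pointer

SQL:
SELECT a.title AS item, b.title AS blocked_by
FROM tickets a
LEFT JOIN tickets b ON a.blocked_by = b.id

Result:
item           | blocked_by   
---------------+--------------
Timeout error  | NULL         
Crash on save  | NULL         
Slow page load | NULL         
Login fails    | Timeout error
Wrong timezone | NULL         
Missing icon   | NULL         
Null pointer   | Crash on save
Race condition | Null pointer 


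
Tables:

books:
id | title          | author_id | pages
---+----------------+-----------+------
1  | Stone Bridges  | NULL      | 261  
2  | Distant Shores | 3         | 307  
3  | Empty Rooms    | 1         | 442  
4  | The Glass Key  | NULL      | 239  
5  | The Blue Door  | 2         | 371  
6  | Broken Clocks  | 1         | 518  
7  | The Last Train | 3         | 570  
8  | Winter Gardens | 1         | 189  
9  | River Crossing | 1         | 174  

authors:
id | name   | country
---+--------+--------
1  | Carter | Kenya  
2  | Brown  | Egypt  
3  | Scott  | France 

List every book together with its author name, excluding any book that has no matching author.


INNER JOIN keeps only books rows whose author_id matches an id in authors. Walk through each book:
  - book 1 (Stone Bridges): author_id=NULL, no match -> dropped
  - book 2 (Distant Shores): author_id=3 -> matches Scott
  - book 3 (Empty Rooms): author_id=1 -> matches Carter
  - book 4 (The Glass Key): author_id=NULL, no match -> dropped
  - book 5 (The Blue Door): author_id=2 -> matches Brown
  - book 6 (Broken Clocks): author_id=1 -> matches Carter
  - book 7 (The Last Train): author_id=3 -> matches Scott
  - book 8 (Winter Gardens): author_id=1 -> matches Carter
  - book 9 (River Crossing): author_id=1 -> matches Carter
So 2 of 9 rows are dropped.

SQL:
SELECT a.title, b.name AS author
FROM books a
INNER JOIN authors b ON a.author_id = b.id

Result:
title          | author
---------------+-------
Distant Shores | Scott 
Empty Rooms    | Carter
The Blue Door  | Brown 
Broken Clocks  | Carter
The Last Train | Scott 
Winter Gardens | Carter
River Crossing | Carter


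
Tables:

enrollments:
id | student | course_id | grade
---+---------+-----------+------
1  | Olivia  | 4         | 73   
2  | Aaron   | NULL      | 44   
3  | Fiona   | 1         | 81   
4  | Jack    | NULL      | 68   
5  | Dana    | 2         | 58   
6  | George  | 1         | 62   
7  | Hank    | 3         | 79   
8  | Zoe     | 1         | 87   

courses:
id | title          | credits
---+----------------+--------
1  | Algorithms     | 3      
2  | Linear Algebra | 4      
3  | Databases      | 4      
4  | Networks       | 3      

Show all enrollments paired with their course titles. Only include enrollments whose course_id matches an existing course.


INNER JOIN keeps only enrollments rows whose course_id matches an id in courses. Walk through each enrollment:
  - enrollment 1 (Olivia): course_id=4 -> matches Networks
  - enrollment 2 (Aaron): course_id=NULL, no match -> dropped
  - enrollment 3 (Fiona): course_id=1 -> matches Algorithms
  - enrollment 4 (Jack): course_id=NULL, no match -> dropped
  - enrollment 5 (Dana): course_id=2 -> matches Linear Algebra
  - enrollment 6 (George): course_id=1 -> matches Algorithms
  - enrollment 7 (Hank): course_id=3 -> matches Databases
  - enrollment 8 (Zoe): course_id=1 -> matches Algorithms
So 2 of 8 rows are dropped.

SQL:
SELECT a.student, b.title AS course
FROM enrollments a
INNER JOIN courses b ON a.course_id = b.id

Result:
student | course        
--------+---------------
Olivia  | Networks      
Fiona   | Algorithms    
Dana    | Linear Algebra
George  | Algorithms    
Hank    | Databases     
Zoe     | Algorithms    


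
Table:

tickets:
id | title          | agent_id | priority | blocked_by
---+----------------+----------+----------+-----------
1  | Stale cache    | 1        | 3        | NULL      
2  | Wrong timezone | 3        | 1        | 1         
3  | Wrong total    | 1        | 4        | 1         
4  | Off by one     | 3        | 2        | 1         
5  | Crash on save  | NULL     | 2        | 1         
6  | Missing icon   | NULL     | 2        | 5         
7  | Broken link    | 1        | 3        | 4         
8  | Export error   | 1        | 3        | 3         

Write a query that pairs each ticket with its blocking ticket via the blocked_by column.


This is a self-join: tickets is joined to a second copy of itself, matching each row's blocked_by to another row's id. Use LEFT JOIN so rows with blocked_by=NULL are kept.
  - ticket 1 (Stale cache): blocked_by=NULL -> NULL
  - ticket 2 (Wrong timezone): blocked_by=1 -> Stale cache
  - ticket 3 (Wrong total): blocked_by=1 -> Stale cache
  - ticket 4 (Off by one): blocked_by=1 -> Stale cache
  - ticket 5 (Crash on save): blocked_by=1 -> Stale cache
  - ticket 6 (Missing icon): blocked_by=5 -> Crash on save
  - ticket 7 (Broken link): blocked_by=4 -> Off by one
  - ticket 8 (Export error): blocked_by=3 -> Wrong total

SQL:
SELECT a.title AS item, b.title AS blocked_by
FROM tickets a
LEFT JOIN tickets b ON a.blocked_by = b.id

Result:
item           | blocked_by   
---------------+--------------
Stale cache    | NULL         
Wrong timezone | Stale cache  
Wrong total    | Stale cache  
Off by one     | Stale cache  
Crash on save  | Stale cache  
Missing icon   | Crash on save
Broken link    | Off by one   
Export error   | Wrong total  


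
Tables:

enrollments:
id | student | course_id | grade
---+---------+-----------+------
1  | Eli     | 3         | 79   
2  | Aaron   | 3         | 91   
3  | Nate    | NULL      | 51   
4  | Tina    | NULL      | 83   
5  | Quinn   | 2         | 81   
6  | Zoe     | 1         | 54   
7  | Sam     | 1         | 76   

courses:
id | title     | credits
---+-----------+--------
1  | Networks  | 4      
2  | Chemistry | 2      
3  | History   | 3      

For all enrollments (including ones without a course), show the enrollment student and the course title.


LEFT JOIN keeps every row from enrollments (the left table); where course_id has no match in courses, the course columns become NULL. Walk through each enrollment:
  - enrollment 1 (Eli): course_id=3 -> matches History
  - enrollment 2 (Aaron): course_id=3 -> matches History
  - enrollment 3 (Nate): course_id=NULL, no match -> kept with NULL
  - enrollment 4 (Tina): course_id=NULL, no match -> kept with NULL
  - enrollment 5 (Quinn): course_id=2 -> matches Chemistry
  - enrollment 6 (Zoe): course_id=1 -> matches Networks
  - enrollment 7 (Sam): course_id=1 -> matches Networks
All 7 rows appear; 2 have NULL course.

SQL:
SELECT a.student, b.title AS course
FROM enrollments a
LEFT JOIN courses b ON a.course_id = b.id

Result:
student | course   
--------+----------
Eli     | History  
Aaron   | History  
Nate    | NULL     
Tina    | NULL     
Quinn   | Chemistry
Zoe     | Networks 
Sam     | Networks 


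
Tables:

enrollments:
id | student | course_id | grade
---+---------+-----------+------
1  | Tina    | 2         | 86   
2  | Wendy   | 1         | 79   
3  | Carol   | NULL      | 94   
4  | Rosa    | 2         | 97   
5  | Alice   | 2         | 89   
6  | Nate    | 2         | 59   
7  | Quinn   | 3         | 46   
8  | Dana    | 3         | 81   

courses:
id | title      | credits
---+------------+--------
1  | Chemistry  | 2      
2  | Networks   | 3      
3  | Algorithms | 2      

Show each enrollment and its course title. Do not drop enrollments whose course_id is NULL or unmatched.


LEFT JOIN keeps every row from enrollments (the left table); where course_id has no match in courses, the course columns become NULL. Walk through each enrollment:
  - enrollment 1 (Tina): course_id=2 -> matches Networks
  - enrollment 2 (Wendy): course_id=1 -> matches Chemistry
  - enrollment 3 (Carol): course_id=NULL, no match -> kept with NULL
  - enrollment 4 (Rosa): course_id=2 -> matches Networks
  - enrollment 5 (Alice): course_id=2 -> matches Networks
  - enrollment 6 (Nate): course_id=2 -> matches Networks
  - enrollment 7 (Quinn): course_id=3 -> matches Algorithms
  - enrollment 8 (Dana): course_id=3 -> matches Algorithms
All 8 rows appear; 1 has NULL course.

SQL:
SELECT a.student, b.title AS course
FROM enrollments a
LEFT JOIN courses b ON a.course_id = b.id

Result:
student | course    
--------+-----------
Tina    | Networks  
Wendy   | Chemistry 
Carol   | NULL      
Rosa    | Networks  
Alice   | Networks  
Nate    | Networks  
Quinn   | Algorithms
Dana    | Algorithms


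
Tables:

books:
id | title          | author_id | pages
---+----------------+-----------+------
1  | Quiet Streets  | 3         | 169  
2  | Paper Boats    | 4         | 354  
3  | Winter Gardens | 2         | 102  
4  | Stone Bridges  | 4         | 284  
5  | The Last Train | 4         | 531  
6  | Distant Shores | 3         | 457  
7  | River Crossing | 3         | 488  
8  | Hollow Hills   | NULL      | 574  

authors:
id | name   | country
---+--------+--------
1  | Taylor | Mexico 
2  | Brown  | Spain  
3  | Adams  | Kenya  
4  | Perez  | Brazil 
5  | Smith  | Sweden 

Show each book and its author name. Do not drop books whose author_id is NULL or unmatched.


LEFT JOIN keeps every row from books (the left table); where author_id has no match in authors, the author columns become NULL. Walk through each book:
  - book 1 (Quiet Streets): author_id=3 -> matches Adams
  - book 2 (Paper Boats): author_id=4 -> matches Perez
  - book 3 (Winter Gardens): author_id=2 -> matches Brown
  - book 4 (Stone Bridges): author_id=4 -> matches Perez
  - book 5 (The Last Train): author_id=4 -> matches Perez
  - book 6 (Distant Shores): author_id=3 -> matches Adams
  - book 7 (River Crossing): author_id=3 -> matches Adams
  - book 8 (Hollow Hills): author_id=NULL, no match -> kept with NULL
All 8 rows appear; 1 has NULL author.

SQL:
SELECT a.title, b.name AS author
FROM books a
LEFT JOIN authors b ON a.author_id = b.id

Result:
title          | author
---------------+-------
Quiet Streets  | Adams 
Paper Boats    | Perez 
Winter Gardens | Brown 
Stone Bridges  | Perez 
The Last Train | Perez 
Distant Shores | Adams 
River Crossing | Adams 
Hollow Hills   | NULL  


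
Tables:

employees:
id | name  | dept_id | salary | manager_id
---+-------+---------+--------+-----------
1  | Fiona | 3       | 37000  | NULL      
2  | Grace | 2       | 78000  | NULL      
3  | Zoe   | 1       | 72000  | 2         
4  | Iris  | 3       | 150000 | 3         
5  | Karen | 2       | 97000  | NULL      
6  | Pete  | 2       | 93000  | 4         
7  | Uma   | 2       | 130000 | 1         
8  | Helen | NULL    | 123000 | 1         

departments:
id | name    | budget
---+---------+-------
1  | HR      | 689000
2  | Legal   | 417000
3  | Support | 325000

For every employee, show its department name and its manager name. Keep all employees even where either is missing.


Two LEFT JOINs from the same base table employees: one to departments via dept_id, one to employees itself via manager_id. Both are LEFT so every employee is preserved.
Match against departments:
  - employee 1 (Fiona): dept_id=3 -> matches Support
  - employee 2 (Grace): dept_id=2 -> matches Legal
  - employee 3 (Zoe): dept_id=1 -> matches HR
  - employee 4 (Iris): dept_id=3 -> matches Support
  - employee 5 (Karen): dept_id=2 -> matches Legal
  - employee 6 (Pete): dept_id=2 -> matches Legal
  - employee 7 (Uma): dept_id=2 -> matches Legal
  - employee 8 (Helen): dept_id=NULL, no match -> kept with NULL
Match against employees (self):
  - employee 1 (Fiona): manager_id=NULL -> NULL
  - employee 2 (Grace): manager_id=NULL -> NULL
  - employee 3 (Zoe): manager_id=2 -> Grace
  - employee 4 (Iris): manager_id=3 -> Zoe
  - employee 5 (Karen): manager_id=NULL -> NULL
  - employee 6 (Pete): manager_id=4 -> Iris
  - employee 7 (Uma): manager_id=1 -> Fiona
  - employee 8 (Helen): manager_id=1 -> Fiona

SQL:
SELECT a.name, b.name AS department, c.name AS manager
FROM employees a
LEFT JOIN departments b ON a.dept_id = b.id
LEFT JOIN employees c ON a.manager_id = c.id

Result:
name  | department | manager
------+------------+--------
Fiona | Support    | NULL   
Grace | Legal      | NULL   
Zoe   | HR         | Grace  
Iris  | Support    | Zoe    
Karen | Legal      | NULL   
Pete  | Legal      | Iris   
Uma   | Legal      | Fiona  
Helen | NULL       | Fiona  


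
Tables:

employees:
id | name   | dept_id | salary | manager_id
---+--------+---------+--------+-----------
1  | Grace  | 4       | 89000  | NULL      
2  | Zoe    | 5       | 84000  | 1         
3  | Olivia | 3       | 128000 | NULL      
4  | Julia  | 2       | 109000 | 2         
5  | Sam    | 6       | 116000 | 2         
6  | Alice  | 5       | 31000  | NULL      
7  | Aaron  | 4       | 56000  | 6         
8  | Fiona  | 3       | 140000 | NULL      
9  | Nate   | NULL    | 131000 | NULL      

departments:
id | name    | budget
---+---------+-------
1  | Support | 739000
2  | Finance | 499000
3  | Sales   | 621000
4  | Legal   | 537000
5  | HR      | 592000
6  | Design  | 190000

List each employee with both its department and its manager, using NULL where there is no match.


Two LEFT JOINs from the same base table employees: one to departments via dept_id, one to employees itself via manager_id. Both are LEFT so every employee is preserved.
Match against departments:
  - employee 1 (Grace): dept_id=4 -> matches Legal
  - employee 2 (Zoe): dept_id=5 -> matches HR
  - employee 3 (Olivia): dept_id=3 -> matches Sales
  - employee 4 (Julia): dept_id=2 -> matches Finance
  - employee 5 (Sam): dept_id=6 -> matches Design
  - employee 6 (Alice): dept_id=5 -> matches HR
  - employee 7 (Aaron): dept_id=4 -> matches Legal
  - employee 8 (Fiona): dept_id=3 -> matches Sales
  - employee 9 (Nate): dept_id=NULL, no match -> kept with NULL
Match against employees (self):
  - employee 1 (Grace): manager_id=NULL -> NULL
  - employee 2 (Zoe): manager_id=1 -> Grace
  - employee 3 (Olivia): manager_id=NULL -> NULL
  - employee 4 (Julia): manager_id=2 -> Zoe
  - employee 5 (Sam): manager_id=2 -> Zoe
  - employee 6 (Alice): manager_id=NULL -> NULL
  - employee 7 (Aaron): manager_id=6 -> Alice
  - employee 8 (Fiona): manager_id=NULL -> NULL
  - employee 9 (Nate): manager_id=NULL -> NULL

SQL:
SELECT a.name, b.name AS department, c.name AS manager
FROM employees a
LEFT JOIN departments b ON a.dept_id = b.id
LEFT JOIN employees c ON a.manager_id = c.id

Result:
name   | department | manager
-------+------------+--------
Grace  | Legal      | NULL   
Zoe    | HR         | Grace  
Olivia | Sales      | NULL   
Julia  | Finance    | Zoe    
Sam    | Design     | Zoe    
Alice  | HR         | NULL   
Aaron  | Legal      | Alice  
Fiona  | Sales      | NULL   
Nate   | NULL       | NULL   


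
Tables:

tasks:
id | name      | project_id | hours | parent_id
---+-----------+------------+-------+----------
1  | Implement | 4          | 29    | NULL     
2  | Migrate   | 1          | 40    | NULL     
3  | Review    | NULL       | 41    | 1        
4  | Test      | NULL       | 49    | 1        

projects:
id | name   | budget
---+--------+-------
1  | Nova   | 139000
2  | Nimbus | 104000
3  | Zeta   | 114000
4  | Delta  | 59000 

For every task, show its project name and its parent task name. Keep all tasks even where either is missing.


Two LEFT JOINs from the same base table tasks: one to projects via project_id, one to tasks itself via parent_id. Both are LEFT so every task is preserved.
Match against projects:
  - task 1 (Implement): project_id=4 -> matches Delta
  - task 2 (Migrate): project_id=1 -> matches Nova
  - task 3 (Review): project_id=NULL, no match -> kept with NULL
  - task 4 (Test): project_id=NULL, no match -> kept with NULL
Match against tasks (self):
  - task 1 (Implement): parent_id=NULL -> NULL
  - task 2 (Migrate): parent_id=NULL -> NULL
  - task 3 (Review): parent_id=1 -> Implement
  - task 4 (Test): parent_id=1 -> Implement

SQL:
SELECT a.name, b.name AS project, c.name AS parent
FROM tasks a
LEFT JOIN projects b ON a.project_id = b.id
LEFT JOIN tasks c ON a.parent_id = c.id

Result:
name      | project | parent   
----------+---------+----------
Implement | Delta   | NULL     
Migrate   | Nova    | NULL     
Review    | NULL    | Implement
Test      | NULL    | Implement


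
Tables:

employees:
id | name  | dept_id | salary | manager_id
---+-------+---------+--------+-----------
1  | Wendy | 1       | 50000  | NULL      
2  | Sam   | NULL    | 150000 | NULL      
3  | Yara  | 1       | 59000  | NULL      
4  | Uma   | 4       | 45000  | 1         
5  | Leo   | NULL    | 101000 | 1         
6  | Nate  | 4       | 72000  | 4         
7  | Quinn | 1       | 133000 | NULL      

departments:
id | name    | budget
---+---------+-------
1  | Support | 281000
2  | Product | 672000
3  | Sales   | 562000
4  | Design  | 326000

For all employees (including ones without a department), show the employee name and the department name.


LEFT JOIN keeps every row from employees (the left table); where dept_id has no match in departments, the department columns become NULL. Walk through each employee:
  - employee 1 (Wendy): dept_id=1 -> matches Support
  - employee 2 (Sam): dept_id=NULL, no match -> kept with NULL
  - employee 3 (Yara): dept_id=1 -> matches Support
  - employee 4 (Uma): dept_id=4 -> matches Design
  - employee 5 (Leo): dept_id=NULL, no match -> kept with NULL
  - employee 6 (Nate): dept_id=4 -> matches Design
  - employee 7 (Quinn): dept_id=1 -> matches Support
All 7 rows appear; 2 have NULL department.

SQL:
SELECT a.name, b.name AS department
FROM employees a
LEFT JOIN departments b ON a.dept_id = b.id

Result:
name  | department
------+-----------
Wendy | Support   
Sam   | NULL      
Yara  | Support   
Uma   | Design    
Leo   | NULL      
Nate  | Design    
Quinn | Support   


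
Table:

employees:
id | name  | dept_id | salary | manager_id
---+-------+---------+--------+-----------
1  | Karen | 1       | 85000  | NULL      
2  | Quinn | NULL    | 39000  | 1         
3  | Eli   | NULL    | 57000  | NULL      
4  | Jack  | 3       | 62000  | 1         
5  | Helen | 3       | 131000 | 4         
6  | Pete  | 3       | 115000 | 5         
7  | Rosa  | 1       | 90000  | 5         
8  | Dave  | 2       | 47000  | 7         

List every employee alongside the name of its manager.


This is a self-join: employees is joined to a second copy of itself, matching each row's manager_id to another row's id. Use LEFT JOIN so rows with manager_id=NULL are kept.
  - employee 1 (Karen): manager_id=NULL -> NULL
  - employee 2 (Quinn): manager_id=1 -> Karen
  - employee 3 (Eli): manager_id=NULL -> NULL
  - employee 4 (Jack): manager_id=1 -> Karen
  - employee 5 (Helen): manager_id=4 -> Jack
  - employee 6 (Pete): manager_id=5 -> Helen
  - employee 7 (Rosa): manager_id=5 -> Helen
  - employee 8 (Dave): manager_id=7 -> Rosa

SQL:
SELECT a.name AS item, b.name AS manager
FROM employees a
LEFT JOIN employees b ON a.manager_id = b.id

Result:
item  | manager
------+--------
Karen | NULL   
Quinn | Karen  
Eli   | NULL   
Jack  | Karen  
Helen | Jack   
Pete  | Helen  
Rosa  | Helen  
Dave  | Rosa   


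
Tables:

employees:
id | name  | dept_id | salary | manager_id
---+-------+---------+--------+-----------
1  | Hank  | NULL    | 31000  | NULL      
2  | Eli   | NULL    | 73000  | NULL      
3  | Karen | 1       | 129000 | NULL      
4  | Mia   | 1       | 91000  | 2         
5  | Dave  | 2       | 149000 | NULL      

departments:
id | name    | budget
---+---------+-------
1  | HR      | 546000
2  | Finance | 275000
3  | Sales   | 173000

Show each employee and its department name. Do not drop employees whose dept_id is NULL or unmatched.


LEFT JOIN keeps every row from employees (the left table); where dept_id has no match in departments, the department columns become NULL. Walk through each employee:
  - employee 1 (Hank): dept_id=NULL, no match -> kept with NULL
  - employee 2 (Eli): dept_id=NULL, no match -> kept with NULL
  - employee 3 (Karen): dept_id=1 -> matches HR
  - employee 4 (Mia): dept_id=1 -> matches HR
  - employee 5 (Dave): dept_id=2 -> matches Finance
All 5 rows appear; 2 have NULL department.

SQL:
SELECT a.name, b.name AS department
FROM employees a
LEFT JOIN departments b ON a.dept_id = b.id

Result:
name  | department
------+-----------
Hank  | NULL      
Eli   | NULL      
Karen | HR        
Mia   | HR        
Dave  | Finance   


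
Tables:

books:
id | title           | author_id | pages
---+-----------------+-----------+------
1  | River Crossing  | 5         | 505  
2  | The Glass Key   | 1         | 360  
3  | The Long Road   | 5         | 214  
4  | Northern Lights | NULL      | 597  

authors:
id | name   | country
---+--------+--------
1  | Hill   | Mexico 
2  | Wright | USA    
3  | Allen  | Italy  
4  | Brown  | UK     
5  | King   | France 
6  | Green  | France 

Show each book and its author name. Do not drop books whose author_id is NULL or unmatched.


LEFT JOIN keeps every row from books (the left table); where author_id has no match in authors, the author columns become NULL. Walk through each book:
  - book 1 (River Crossing): author_id=5 -> matches King
  - book 2 (The Glass Key): author_id=1 -> matches Hill
  - book 3 (The Long Road): author_id=5 -> matches King
  - book 4 (Northern Lights): author_id=NULL, no match -> kept with NULL
All 4 rows appear; 1 has NULL author.

SQL:
SELECT a.title, b.name AS author
FROM books a
LEFT JOIN authors b ON a.author_id = b.id

Result:
title           | author
----------------+-------
River Crossing  | King  
The Glass Key   | Hill  
The Long Road   | King  
Northern Lights | NULL  


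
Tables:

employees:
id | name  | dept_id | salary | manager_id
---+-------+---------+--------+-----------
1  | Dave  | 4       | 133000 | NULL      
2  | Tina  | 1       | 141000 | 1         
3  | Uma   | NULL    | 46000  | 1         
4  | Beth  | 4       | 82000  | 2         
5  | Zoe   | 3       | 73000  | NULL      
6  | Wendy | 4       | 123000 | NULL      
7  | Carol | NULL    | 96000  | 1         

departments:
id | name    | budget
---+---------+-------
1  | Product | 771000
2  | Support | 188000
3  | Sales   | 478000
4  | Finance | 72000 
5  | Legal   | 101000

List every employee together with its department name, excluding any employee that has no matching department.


INNER JOIN keeps only employees rows whose dept_id matches an id in departments. Walk through each employee:
  - employee 1 (Dave): dept_id=4 -> matches Finance
  - employee 2 (Tina): dept_id=1 -> matches Product
  - employee 3 (Uma): dept_id=NULL, no match -> dropped
  - employee 4 (Beth): dept_id=4 -> matches Finance
  - employee 5 (Zoe): dept_id=3 -> matches Sales
  - employee 6 (Wendy): dept_id=4 -> matches Finance
  - employee 7 (Carol): dept_id=NULL, no match -> dropped
So 2 of 7 rows are dropped.

SQL:
SELECT a.name, b.name AS department
FROM employees a
INNER JOIN departments b ON a.dept_id = b.id

Result:
name  | department
------+-----------
Dave  | Finance   
Tina  | Product   
Beth  | Finance   
Zoe   | Sales     
Wendy | Finance   


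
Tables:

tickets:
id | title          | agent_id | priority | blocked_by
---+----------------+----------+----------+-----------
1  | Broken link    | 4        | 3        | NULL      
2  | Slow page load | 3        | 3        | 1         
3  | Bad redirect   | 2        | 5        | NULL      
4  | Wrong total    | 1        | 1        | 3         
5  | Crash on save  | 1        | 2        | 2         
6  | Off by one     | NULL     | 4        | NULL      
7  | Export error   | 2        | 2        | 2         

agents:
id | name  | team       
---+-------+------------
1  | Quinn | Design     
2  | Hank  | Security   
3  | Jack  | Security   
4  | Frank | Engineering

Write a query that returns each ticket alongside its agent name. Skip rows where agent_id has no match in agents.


INNER JOIN keeps only tickets rows whose agent_id matches an id in agents. Walk through each ticket:
  - ticket 1 (Broken link): agent_id=4 -> matches Frank
  - ticket 2 (Slow page load): agent_id=3 -> matches Jack
  - ticket 3 (Bad redirect): agent_id=2 -> matches Hank
  - ticket 4 (Wrong total): agent_id=1 -> matches Quinn
  - ticket 5 (Crash on save): agent_id=1 -> matches Quinn
  - ticket 6 (Off by one): agent_id=NULL, no match -> dropped
  - ticket 7 (Export error): agent_id=2 -> matches Hank
So 1 of 7 rows is dropped.

SQL:
SELECT a.title, b.name AS agent
FROM tickets a
INNER JOIN agents b ON a.agent_id = b.id

Result:
title          | agent
---------------+------
Broken link    | Frank
Slow page load | Jack 
Bad redirect   | Hank 
Wrong total    | Quinn
Crash on save  | Quinn
Export error   | Hank 


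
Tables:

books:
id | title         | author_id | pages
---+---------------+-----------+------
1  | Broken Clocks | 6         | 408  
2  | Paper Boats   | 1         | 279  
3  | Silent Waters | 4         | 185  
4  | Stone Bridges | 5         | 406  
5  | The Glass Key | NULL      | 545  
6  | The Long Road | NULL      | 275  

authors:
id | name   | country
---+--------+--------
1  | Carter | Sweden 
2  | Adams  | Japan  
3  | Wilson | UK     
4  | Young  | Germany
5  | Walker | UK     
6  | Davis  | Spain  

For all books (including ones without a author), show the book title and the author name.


LEFT JOIN keeps every row from books (the left table); where author_id has no match in authors, the author columns become NULL. Walk through each book:
  - book 1 (Broken Clocks): author_id=6 -> matches Davis
  - book 2 (Paper Boats): author_id=1 -> matches Carter
  - book 3 (Silent Waters): author_id=4 -> matches Young
  - book 4 (Stone Bridges): author_id=5 -> matches Walker
  - book 5 (The Glass Key): author_id=NULL, no match -> kept with NULL
  - book 6 (The Long Road): author_id=NULL, no match -> kept with NULL
All 6 rows appear; 2 have NULL author.

SQL:
SELECT a.title, b.name AS author
FROM books a
LEFT JOIN authors b ON a.author_id = b.id

Result:
title         | author
--------------+-------
Broken Clocks | Davis 
Paper Boats   | Carter
Silent Waters | Young 
Stone Bridges | Walker
The Glass Key | NULL  
The Long Road | NULL  


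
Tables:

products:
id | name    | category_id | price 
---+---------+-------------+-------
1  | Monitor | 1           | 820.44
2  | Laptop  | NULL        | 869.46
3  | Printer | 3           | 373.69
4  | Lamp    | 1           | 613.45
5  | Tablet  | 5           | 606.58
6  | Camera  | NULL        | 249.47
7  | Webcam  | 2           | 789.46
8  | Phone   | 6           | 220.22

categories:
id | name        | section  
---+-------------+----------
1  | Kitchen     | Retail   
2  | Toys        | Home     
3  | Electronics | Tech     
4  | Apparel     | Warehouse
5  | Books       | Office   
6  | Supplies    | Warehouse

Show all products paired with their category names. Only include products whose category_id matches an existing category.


INNER JOIN keeps only products rows whose category_id matches an id in categories. Walk through each product:
  - product 1 (Monitor): category_id=1 -> matches Kitchen
  - product 2 (Laptop): category_id=NULL, no match -> dropped
  - product 3 (Printer): category_id=3 -> matches Electronics
  - product 4 (Lamp): category_id=1 -> matches Kitchen
  - product 5 (Tablet): category_id=5 -> matches Books
  - product 6 (Camera): category_id=NULL, no match -> dropped
  - product 7 (Webcam): category_id=2 -> matches Toys
  - product 8 (Phone): category_id=6 -> matches Supplies
So 2 of 8 rows are dropped.

SQL:
SELECT a.name, b.name AS category
FROM products a
INNER JOIN categories b ON a.category_id = b.id

Result:
name    | category   
--------+------------
Monitor | Kitchen    
Printer | Electronics
Lamp    | Kitchen    
Tablet  | Books      
Webcam  | Toys       
Phone   | Supplies   


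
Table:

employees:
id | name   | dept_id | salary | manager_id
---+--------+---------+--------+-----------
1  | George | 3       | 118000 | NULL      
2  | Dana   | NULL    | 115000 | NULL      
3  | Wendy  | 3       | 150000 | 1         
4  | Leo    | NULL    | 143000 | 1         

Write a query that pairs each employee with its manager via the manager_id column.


This is a self-join: employees is joined to a second copy of itself, matching each row's manager_id to another row's id. Use LEFT JOIN so rows with manager_id=NULL are kept.
  - employee 1 (George): manager_id=NULL -> NULL
  - employee 2 (Dana): manager_id=NULL -> NULL
  - employee 3 (Wendy): manager_id=1 -> George
  - employee 4 (Leo): manager_id=1 -> George

SQL:
SELECT a.name AS item, b.name AS manager
FROM employees a
LEFT JOIN employees b ON a.manager_id = b.id

Result:
item   | manager
-------+--------
George | NULL   
Dana   | NULL   
Wendy  | George 
Leo    | George 


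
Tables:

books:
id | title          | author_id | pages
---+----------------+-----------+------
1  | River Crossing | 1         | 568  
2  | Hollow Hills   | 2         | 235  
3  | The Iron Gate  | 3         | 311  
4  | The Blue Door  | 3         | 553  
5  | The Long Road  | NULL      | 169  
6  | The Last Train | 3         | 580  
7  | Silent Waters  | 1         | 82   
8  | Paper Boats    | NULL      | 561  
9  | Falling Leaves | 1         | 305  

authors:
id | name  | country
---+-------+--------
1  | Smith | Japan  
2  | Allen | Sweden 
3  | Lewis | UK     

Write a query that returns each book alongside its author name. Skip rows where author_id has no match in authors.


INNER JOIN keeps only books rows whose author_id matches an id in authors. Walk through each book:
  - book 1 (River Crossing): author_id=1 -> matches Smith
  - book 2 (Hollow Hills): author_id=2 -> matches Allen
  - book 3 (The Iron Gate): author_id=3 -> matches Lewis
  - book 4 (The Blue Door): author_id=3 -> matches Lewis
  - book 5 (The Long Road): author_id=NULL, no match -> dropped
  - book 6 (The Last Train): author_id=3 -> matches Lewis
  - book 7 (Silent Waters): author_id=1 -> matches Smith
  - book 8 (Paper Boats): author_id=NULL, no match -> dropped
  - book 9 (Falling Leaves): author_id=1 -> matches Smith
So 2 of 9 rows are dropped.

SQL:
SELECT a.title, b.name AS author
FROM books a
INNER JOIN authors b ON a.author_id = b.id

Result:
title          | author
---------------+-------
River Crossing | Smith 
Hollow Hills   | Allen 
The Iron Gate  | Lewis 
The Blue Door  | Lewis 
The Last Train | Lewis 
Silent Waters  | Smith 
Falling Leaves | Smith 


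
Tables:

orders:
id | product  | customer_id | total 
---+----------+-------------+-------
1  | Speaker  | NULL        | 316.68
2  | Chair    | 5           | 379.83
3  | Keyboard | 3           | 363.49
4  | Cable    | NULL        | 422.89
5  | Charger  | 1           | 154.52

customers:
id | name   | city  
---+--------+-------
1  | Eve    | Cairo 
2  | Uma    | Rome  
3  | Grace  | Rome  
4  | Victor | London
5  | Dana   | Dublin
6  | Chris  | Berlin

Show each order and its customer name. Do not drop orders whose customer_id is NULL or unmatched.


LEFT JOIN keeps every row from orders (the left table); where customer_id has no match in customers, the customer columns become NULL. Walk through each order:
  - order 1 (Speaker): customer_id=NULL, no match -> kept with NULL
  - order 2 (Chair): customer_id=5 -> matches Dana
  - order 3 (Keyboard): customer_id=3 -> matches Grace
  - order 4 (Cable): customer_id=NULL, no match -> kept with NULL
  - order 5 (Charger): customer_id=1 -> matches Eve
All 5 rows appear; 2 have NULL customer.

SQL:
SELECT a.product, b.name AS customer
FROM orders a
LEFT JOIN customers b ON a.customer_id = b.id

Result:
product  | customer
---------+---------
Speaker  | NULL    
Chair    | Dana    
Keyboard | Grace   
Cable    | NULL    
Charger  | Eve     


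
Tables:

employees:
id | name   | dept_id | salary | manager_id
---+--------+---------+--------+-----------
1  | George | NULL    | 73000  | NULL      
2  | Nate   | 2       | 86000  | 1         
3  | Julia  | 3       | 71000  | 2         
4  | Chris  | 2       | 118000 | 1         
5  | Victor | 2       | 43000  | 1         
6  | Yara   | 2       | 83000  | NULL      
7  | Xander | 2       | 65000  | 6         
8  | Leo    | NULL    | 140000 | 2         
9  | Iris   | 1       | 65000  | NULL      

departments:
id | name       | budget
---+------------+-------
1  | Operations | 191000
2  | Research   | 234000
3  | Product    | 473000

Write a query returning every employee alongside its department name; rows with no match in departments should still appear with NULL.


LEFT JOIN keeps every row from employees (the left table); where dept_id has no match in departments, the department columns become NULL. Walk through each employee:
  - employee 1 (George): dept_id=NULL, no match -> kept with NULL
  - employee 2 (Nate): dept_id=2 -> matches Research
  - employee 3 (Julia): dept_id=3 -> matches Product
  - employee 4 (Chris): dept_id=2 -> matches Research
  - employee 5 (Victor): dept_id=2 -> matches Research
  - employee 6 (Yara): dept_id=2 -> matches Research
  - employee 7 (Xander): dept_id=2 -> matches Research
  - employee 8 (Leo): dept_id=NULL, no match -> kept with NULL
  - employee 9 (Iris): dept_id=1 -> matches Operations
All 9 rows appear; 2 have NULL department.

SQL:
SELECT a.name, b.name AS department
FROM employees a
LEFT JOIN departments b ON a.dept_id = b.id

Result:
name   | department
-------+-----------
George | NULL      
Nate   | Research  
Julia  | Product   
Chris  | Research  
Victor | Research  
Yara   | Research  
Xander | Research  
Leo    | NULL      
Iris   | Operations
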